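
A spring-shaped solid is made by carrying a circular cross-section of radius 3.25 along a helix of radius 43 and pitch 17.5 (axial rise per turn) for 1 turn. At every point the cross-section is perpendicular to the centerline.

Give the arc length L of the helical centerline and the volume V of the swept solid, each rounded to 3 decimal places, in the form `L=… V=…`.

L=270.743 V=8984.089

2πR = 2π·43 = 270.176968
per-turn = √(270.176968² + 17.5²) = √(72995.5942 + 306.25) = √73301.8442 = 270.743133
L = 1 × 270.743133 = 270.743133
V = π·3.25² × L = 33.183072 × 270.743133 = 8984.088990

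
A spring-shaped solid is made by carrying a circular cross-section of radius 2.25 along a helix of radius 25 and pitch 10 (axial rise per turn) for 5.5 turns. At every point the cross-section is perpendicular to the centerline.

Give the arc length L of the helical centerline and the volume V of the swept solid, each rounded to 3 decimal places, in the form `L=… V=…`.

L=865.687 V=13768.155

2πR = 2π·25 = 157.079633
per-turn = √(157.079633² + 10²) = √(24674.0110 + 100) = √24774.0110 = 157.397621
L = 5.5 × 157.397621 = 865.686914
V = π·2.25² × L = 15.904313 × 865.686914 = 13768.155473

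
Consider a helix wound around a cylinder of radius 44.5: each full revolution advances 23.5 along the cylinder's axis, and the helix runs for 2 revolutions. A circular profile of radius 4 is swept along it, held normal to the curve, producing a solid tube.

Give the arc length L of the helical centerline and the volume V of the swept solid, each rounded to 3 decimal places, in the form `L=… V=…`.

2πR = 2π·44.5 = 279.601746
per-turn = √(279.601746² + 23.5²) = √(78177.1365 + 552.25) = √78729.3865 = 280.587574
L = 2 × 280.587574 = 561.175147
V = π·4² × L = 50.265482 × 561.175147 = 28207.739518

L=561.175 V=28207.740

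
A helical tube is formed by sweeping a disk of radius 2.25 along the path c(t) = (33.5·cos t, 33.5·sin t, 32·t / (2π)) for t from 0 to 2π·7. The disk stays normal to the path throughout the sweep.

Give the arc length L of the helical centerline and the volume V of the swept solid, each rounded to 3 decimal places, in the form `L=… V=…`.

2πR = 2π·33.5 = 210.486708
per-turn = √(210.486708² + 32²) = √(44304.6542 + 1024) = √45328.6542 = 212.905270
L = 7 × 212.905270 = 1490.336893
V = π·2.25² × L = 15.904313 × 1490.336893 = 23702.784132

L=1490.337 V=23702.784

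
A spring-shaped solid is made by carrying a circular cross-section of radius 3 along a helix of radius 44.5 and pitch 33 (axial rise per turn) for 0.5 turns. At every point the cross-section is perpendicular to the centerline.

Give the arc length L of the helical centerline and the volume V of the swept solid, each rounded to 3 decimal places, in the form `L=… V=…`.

L=140.771 V=3980.212

2πR = 2π·44.5 = 279.601746
per-turn = √(279.601746² + 33²) = √(78177.1365 + 1089) = √79266.1365 = 281.542424
L = 0.5 × 281.542424 = 140.771212
V = π·3² × L = 28.274334 × 140.771212 = 3980.212248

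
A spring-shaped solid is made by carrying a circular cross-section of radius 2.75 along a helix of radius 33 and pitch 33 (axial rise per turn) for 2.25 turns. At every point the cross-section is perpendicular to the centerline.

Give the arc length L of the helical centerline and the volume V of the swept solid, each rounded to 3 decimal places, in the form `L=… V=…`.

2πR = 2π·33 = 207.345115
per-turn = √(207.345115² + 33²) = √(42991.9968 + 1089) = √44080.9968 = 209.954749
L = 2.25 × 209.954749 = 472.398186
V = π·2.75² × L = 23.758294 × 472.398186 = 11223.375198

L=472.398 V=11223.375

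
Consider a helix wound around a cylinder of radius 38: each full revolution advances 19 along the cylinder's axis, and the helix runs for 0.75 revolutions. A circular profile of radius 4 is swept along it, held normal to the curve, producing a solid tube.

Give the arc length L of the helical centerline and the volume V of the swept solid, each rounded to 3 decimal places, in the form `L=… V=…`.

2πR = 2π·38 = 238.761042
per-turn = √(238.761042² + 19²) = √(57006.8350 + 361) = √57367.8350 = 239.515835
L = 0.75 × 239.515835 = 179.636876
V = π·4² × L = 50.265482 × 179.636876 = 9029.534237

L=179.637 V=9029.534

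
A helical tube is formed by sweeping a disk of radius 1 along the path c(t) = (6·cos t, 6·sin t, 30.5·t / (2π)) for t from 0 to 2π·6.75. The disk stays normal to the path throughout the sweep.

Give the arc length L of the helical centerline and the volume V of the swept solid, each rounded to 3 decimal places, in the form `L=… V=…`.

2πR = 2π·6 = 37.699112
per-turn = √(37.699112² + 30.5²) = √(1421.2230 + 930.25) = √2351.4730 = 48.491989
L = 6.75 × 48.491989 = 327.320928
V = π·1² × L = 3.141593 × 327.320928 = 1028.309024

L=327.321 V=1028.309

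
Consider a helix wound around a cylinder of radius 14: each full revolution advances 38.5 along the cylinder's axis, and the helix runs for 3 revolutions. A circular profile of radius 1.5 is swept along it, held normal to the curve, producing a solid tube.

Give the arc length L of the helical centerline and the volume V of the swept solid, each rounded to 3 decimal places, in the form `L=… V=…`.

L=288.063 V=2036.196

2πR = 2π·14 = 87.964594
per-turn = √(87.964594² + 38.5²) = √(7737.7699 + 1482.25) = √9220.0199 = 96.020934
L = 3 × 96.020934 = 288.062803
V = π·1.5² × L = 7.068583 × 288.062803 = 2036.195970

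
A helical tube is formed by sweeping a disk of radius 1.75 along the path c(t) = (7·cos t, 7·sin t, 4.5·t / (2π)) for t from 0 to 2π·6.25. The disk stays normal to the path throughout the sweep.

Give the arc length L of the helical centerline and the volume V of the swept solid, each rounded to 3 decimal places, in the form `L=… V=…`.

2πR = 2π·7 = 43.982297
per-turn = √(43.982297² + 4.5²) = √(1934.4425 + 20.25) = √1954.6925 = 44.211904
L = 6.25 × 44.211904 = 276.324401
V = π·1.75² × L = 9.621128 × 276.324401 = 2658.552289

L=276.324 V=2658.552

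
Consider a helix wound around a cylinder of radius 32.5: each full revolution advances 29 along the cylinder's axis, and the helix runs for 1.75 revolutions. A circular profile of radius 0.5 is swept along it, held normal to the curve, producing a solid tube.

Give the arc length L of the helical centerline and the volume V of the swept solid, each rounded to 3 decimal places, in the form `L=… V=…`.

2πR = 2π·32.5 = 204.203522
per-turn = √(204.203522² + 29²) = √(41699.0786 + 841) = √42540.0786 = 206.252463
L = 1.75 × 206.252463 = 360.941811
V = π·0.5² × L = 0.785398 × 360.941811 = 283.483035

L=360.942 V=283.483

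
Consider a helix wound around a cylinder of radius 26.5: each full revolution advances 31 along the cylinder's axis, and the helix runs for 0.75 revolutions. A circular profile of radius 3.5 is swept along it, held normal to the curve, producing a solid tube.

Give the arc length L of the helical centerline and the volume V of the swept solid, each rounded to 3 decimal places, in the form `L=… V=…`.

2πR = 2π·26.5 = 166.504411
per-turn = √(166.504411² + 31²) = √(27723.7188 + 961) = √28684.7188 = 169.365636
L = 0.75 × 169.365636 = 127.024227
V = π·3.5² × L = 38.484510 × 127.024227 = 4888.465144

L=127.024 V=4888.465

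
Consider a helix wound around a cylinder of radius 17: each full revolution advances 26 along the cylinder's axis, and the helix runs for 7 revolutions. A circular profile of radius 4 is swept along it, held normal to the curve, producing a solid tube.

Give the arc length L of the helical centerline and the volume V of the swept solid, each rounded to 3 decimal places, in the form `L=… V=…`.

2πR = 2π·17 = 106.814150
per-turn = √(106.814150² + 26²) = √(11409.2627 + 676) = √12085.2627 = 109.932992
L = 7 × 109.932992 = 769.530943
V = π·4² × L = 50.265482 × 769.530943 = 38680.844098

L=769.531 V=38680.844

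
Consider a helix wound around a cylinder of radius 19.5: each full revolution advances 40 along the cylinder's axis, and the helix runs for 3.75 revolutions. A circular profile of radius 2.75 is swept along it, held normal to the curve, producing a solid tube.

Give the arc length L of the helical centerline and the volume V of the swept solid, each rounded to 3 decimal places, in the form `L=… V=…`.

2πR = 2π·19.5 = 122.522113
per-turn = √(122.522113² + 40²) = √(15011.6683 + 1600) = √16611.6683 = 128.886261
L = 3.75 × 128.886261 = 483.323479
V = π·2.75² × L = 23.758294 × 483.323479 = 11482.941526

L=483.323 V=11482.942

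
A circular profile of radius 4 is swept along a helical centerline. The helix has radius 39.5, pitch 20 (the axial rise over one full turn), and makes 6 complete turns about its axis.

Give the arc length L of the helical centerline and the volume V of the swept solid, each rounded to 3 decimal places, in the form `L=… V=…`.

L=1493.942 V=75093.724

2πR = 2π·39.5 = 248.185820
per-turn = √(248.185820² + 20²) = √(61596.2011 + 400) = √61996.2011 = 248.990363
L = 6 × 248.990363 = 1493.942180
V = π·4² × L = 50.265482 × 1493.942180 = 75093.724462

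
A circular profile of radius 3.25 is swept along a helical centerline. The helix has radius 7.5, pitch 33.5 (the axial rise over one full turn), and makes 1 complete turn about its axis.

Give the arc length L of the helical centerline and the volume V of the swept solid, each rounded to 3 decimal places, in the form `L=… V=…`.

L=57.818 V=1918.576

2πR = 2π·7.5 = 47.123890
per-turn = √(47.123890² + 33.5²) = √(2220.6610 + 1122.25) = √3342.9110 = 57.817912
L = 1 × 57.817912 = 57.817912
V = π·3.25² × L = 33.183072 × 57.817912 = 1918.575972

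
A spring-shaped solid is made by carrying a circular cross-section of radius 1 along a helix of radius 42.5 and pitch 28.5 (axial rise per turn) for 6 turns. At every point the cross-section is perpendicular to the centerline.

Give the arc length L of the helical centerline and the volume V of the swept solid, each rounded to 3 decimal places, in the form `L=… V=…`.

2πR = 2π·42.5 = 267.035376
per-turn = √(267.035376² + 28.5²) = √(71307.8918 + 812.25) = √72120.1418 = 268.551935
L = 6 × 268.551935 = 1611.311610
V = π·1² × L = 3.141593 × 1611.311610 = 5062.084717

L=1611.312 V=5062.085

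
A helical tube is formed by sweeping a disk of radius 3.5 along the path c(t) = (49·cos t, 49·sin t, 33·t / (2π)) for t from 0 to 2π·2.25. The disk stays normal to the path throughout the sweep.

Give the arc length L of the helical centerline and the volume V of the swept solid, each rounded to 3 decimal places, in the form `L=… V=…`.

2πR = 2π·49 = 307.876080
per-turn = √(307.876080² + 33²) = √(94787.6807 + 1089) = √95876.6807 = 309.639598
L = 2.25 × 309.639598 = 696.689096
V = π·3.5² × L = 38.484510 × 696.689096 = 26811.738470

L=696.689 V=26811.738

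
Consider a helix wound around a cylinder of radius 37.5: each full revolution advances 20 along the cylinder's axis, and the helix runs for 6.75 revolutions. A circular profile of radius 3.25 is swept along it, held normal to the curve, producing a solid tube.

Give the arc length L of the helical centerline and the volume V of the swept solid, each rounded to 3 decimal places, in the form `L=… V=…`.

L=1596.151 V=52965.180

2πR = 2π·37.5 = 235.619449
per-turn = √(235.619449² + 20²) = √(55516.5248 + 400) = √55916.5248 = 236.466752
L = 6.75 × 236.466752 = 1596.150575
V = π·3.25² × L = 33.183072 × 1596.150575 = 52965.180109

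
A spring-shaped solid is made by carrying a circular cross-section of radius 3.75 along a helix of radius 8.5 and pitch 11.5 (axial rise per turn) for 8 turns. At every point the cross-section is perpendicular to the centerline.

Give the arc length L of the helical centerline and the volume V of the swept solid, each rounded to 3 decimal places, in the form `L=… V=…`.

L=437.049 V=19308.252

2πR = 2π·8.5 = 53.407075
per-turn = √(53.407075² + 11.5²) = √(2852.3157 + 132.25) = √2984.5657 = 54.631179
L = 8 × 54.631179 = 437.049429
V = π·3.75² × L = 44.178647 × 437.049429 = 19308.252291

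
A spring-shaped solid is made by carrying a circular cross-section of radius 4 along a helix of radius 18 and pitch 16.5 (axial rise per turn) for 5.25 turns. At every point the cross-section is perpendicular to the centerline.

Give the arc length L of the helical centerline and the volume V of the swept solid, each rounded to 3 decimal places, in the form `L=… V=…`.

2πR = 2π·18 = 113.097336
per-turn = √(113.097336² + 16.5²) = √(12791.0073 + 272.25) = √13063.2573 = 114.294608
L = 5.25 × 114.294608 = 600.046689
V = π·4² × L = 50.265482 × 600.046689 = 30161.636339

L=600.047 V=30161.636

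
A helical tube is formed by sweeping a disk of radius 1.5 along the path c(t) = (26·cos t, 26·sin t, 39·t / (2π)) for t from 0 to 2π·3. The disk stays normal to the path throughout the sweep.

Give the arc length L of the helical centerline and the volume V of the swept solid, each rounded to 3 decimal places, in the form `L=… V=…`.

2πR = 2π·26 = 163.362818
per-turn = √(163.362818² + 39²) = √(26687.4103 + 1521) = √28208.4103 = 167.953596
L = 3 × 167.953596 = 503.860787
V = π·1.5² × L = 7.068583 × 503.860787 = 3561.582031

L=503.861 V=3561.582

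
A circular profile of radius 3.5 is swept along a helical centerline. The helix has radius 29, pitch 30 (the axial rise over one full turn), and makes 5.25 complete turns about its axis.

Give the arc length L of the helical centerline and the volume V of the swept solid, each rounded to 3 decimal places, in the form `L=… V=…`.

2πR = 2π·29 = 182.212374
per-turn = √(182.212374² + 30²) = √(33201.3492 + 900) = √34101.3492 = 184.665506
L = 5.25 × 184.665506 = 969.493908
V = π·3.5² × L = 38.484510 × 969.493908 = 37310.498000

L=969.494 V=37310.498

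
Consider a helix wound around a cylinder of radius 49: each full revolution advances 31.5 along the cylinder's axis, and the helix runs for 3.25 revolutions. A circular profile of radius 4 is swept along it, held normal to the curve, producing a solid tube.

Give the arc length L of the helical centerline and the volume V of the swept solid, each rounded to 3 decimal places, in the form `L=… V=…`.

2πR = 2π·49 = 307.876080
per-turn = √(307.876080² + 31.5²) = √(94787.6807 + 992.25) = √95779.9307 = 309.483329
L = 3.25 × 309.483329 = 1005.820818
V = π·4² × L = 50.265482 × 1005.820818 = 50558.068676

L=1005.821 V=50558.069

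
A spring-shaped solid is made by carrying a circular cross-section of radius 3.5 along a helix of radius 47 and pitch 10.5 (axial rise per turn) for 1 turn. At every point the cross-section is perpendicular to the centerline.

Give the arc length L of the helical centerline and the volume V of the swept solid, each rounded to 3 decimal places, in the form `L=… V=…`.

L=295.496 V=11372.031

2πR = 2π·47 = 295.309709
per-turn = √(295.309709² + 10.5²) = √(87207.8245 + 110.25) = √87318.0745 = 295.496319
L = 1 × 295.496319 = 295.496319
V = π·3.5² × L = 38.484510 × 295.496319 = 11372.031042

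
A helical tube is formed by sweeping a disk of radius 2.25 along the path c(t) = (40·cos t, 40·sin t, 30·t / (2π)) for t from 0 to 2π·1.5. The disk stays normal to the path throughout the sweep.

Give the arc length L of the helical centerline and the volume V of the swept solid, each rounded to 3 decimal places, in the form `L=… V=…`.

2πR = 2π·40 = 251.327412
per-turn = √(251.327412² + 30²) = √(63165.4682 + 900) = √64065.4682 = 253.111573
L = 1.5 × 253.111573 = 379.667359
V = π·2.25² × L = 15.904313 × 379.667359 = 6038.348438

L=379.667 V=6038.348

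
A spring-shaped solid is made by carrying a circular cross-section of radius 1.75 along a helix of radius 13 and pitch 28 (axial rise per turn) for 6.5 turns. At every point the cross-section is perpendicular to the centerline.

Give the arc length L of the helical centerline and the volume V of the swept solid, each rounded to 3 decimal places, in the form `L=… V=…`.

2πR = 2π·13 = 81.681409
per-turn = √(81.681409² + 28²) = √(6671.8526 + 784) = √7455.8526 = 86.347279
L = 6.5 × 86.347279 = 561.257313
V = π·1.75² × L = 9.621128 × 561.257313 = 5399.928169

L=561.257 V=5399.928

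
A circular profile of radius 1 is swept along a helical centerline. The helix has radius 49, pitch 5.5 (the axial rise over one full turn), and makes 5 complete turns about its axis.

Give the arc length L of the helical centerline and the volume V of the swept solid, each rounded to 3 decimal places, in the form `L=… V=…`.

L=1539.626 V=4836.878

2πR = 2π·49 = 307.876080
per-turn = √(307.876080² + 5.5²) = √(94787.6807 + 30.25) = √94817.9307 = 307.925203
L = 5 × 307.925203 = 1539.626015
V = π·1² × L = 3.141593 × 1539.626015 = 4836.877779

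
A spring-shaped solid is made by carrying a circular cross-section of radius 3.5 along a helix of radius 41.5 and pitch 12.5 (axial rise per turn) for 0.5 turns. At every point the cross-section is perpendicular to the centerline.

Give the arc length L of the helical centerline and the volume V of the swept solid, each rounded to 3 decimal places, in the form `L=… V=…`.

2πR = 2π·41.5 = 260.752190
per-turn = √(260.752190² + 12.5²) = √(67991.7047 + 156.25) = √68147.9547 = 261.051632
L = 0.5 × 261.051632 = 130.525816
V = π·3.5² × L = 38.484510 × 130.525816 = 5023.222077

L=130.526 V=5023.222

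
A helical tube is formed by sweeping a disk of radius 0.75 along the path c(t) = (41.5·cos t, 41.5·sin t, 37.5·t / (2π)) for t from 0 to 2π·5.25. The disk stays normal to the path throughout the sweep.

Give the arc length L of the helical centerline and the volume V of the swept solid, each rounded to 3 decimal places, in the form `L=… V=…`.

2πR = 2π·41.5 = 260.752190
per-turn = √(260.752190² + 37.5²) = √(67991.7047 + 1406.25) = √69397.9547 = 263.434916
L = 5.25 × 263.434916 = 1383.033307
V = π·0.75² × L = 1.767146 × 1383.033307 = 2444.021592

L=1383.033 V=2444.022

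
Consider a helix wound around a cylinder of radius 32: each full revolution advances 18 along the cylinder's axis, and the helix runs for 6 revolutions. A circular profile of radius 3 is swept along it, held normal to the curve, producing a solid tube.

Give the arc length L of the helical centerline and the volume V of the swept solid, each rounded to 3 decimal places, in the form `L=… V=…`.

2πR = 2π·32 = 201.061930
per-turn = √(201.061930² + 18²) = √(40425.8996 + 324) = √40749.8996 = 201.866044
L = 6 × 201.866044 = 1211.196263
V = π·3² × L = 28.274334 × 1211.196263 = 34245.767526

L=1211.196 V=34245.768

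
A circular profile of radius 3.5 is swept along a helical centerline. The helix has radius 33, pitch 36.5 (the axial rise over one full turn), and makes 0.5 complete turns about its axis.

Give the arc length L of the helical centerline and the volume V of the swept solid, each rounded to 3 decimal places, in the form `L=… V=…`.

2πR = 2π·33 = 207.345115
per-turn = √(207.345115² + 36.5²) = √(42991.9968 + 1332.25) = √44324.2468 = 210.533244
L = 0.5 × 210.533244 = 105.266622
V = π·3.5² × L = 38.484510 × 105.266622 = 4051.134365

L=105.267 V=4051.134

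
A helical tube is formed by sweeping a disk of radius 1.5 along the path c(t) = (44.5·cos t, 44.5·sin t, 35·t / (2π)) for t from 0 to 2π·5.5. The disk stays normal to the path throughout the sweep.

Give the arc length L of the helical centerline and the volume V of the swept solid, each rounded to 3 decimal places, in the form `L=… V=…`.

2πR = 2π·44.5 = 279.601746
per-turn = √(279.601746² + 35²) = √(78177.1365 + 1225) = √79402.1365 = 281.783847
L = 5.5 × 281.783847 = 1549.811159
V = π·1.5² × L = 7.068583 × 1549.811159 = 10954.969540

L=1549.811 V=10954.970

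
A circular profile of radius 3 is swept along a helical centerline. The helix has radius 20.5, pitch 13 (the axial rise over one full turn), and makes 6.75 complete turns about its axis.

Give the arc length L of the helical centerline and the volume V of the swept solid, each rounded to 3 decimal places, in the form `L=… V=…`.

2πR = 2π·20.5 = 128.805299
per-turn = √(128.805299² + 13²) = √(16590.8050 + 169) = √16759.8050 = 129.459666
L = 6.75 × 129.459666 = 873.852742
V = π·3² × L = 28.274334 × 873.852742 = 24707.604200

L=873.853 V=24707.604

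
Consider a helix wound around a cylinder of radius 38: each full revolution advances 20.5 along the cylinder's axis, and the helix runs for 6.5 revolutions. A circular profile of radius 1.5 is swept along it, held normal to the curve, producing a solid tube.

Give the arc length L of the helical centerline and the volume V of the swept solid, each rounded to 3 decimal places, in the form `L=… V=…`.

L=1557.657 V=11010.426

2πR = 2π·38 = 238.761042
per-turn = √(238.761042² + 20.5²) = √(57006.8350 + 420.25) = √57427.0850 = 239.639490
L = 6.5 × 239.639490 = 1557.656683
V = π·1.5² × L = 7.068583 × 1557.656683 = 11010.426282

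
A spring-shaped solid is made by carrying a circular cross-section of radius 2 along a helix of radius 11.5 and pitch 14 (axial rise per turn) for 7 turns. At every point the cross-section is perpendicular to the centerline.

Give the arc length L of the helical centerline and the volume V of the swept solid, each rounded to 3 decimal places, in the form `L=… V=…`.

2πR = 2π·11.5 = 72.256631
per-turn = √(72.256631² + 14²) = √(5221.0207 + 196) = √5417.0207 = 73.600413
L = 7 × 73.600413 = 515.202888
V = π·2² × L = 12.566371 × 515.202888 = 6474.230431

L=515.203 V=6474.230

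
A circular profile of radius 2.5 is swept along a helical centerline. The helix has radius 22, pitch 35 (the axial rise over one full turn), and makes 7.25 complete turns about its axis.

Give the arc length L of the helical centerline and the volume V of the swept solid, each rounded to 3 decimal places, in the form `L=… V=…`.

2πR = 2π·22 = 138.230077
per-turn = √(138.230077² + 35²) = √(19107.5541 + 1225) = √20332.5541 = 142.592265
L = 7.25 × 142.592265 = 1033.793923
V = π·2.5² × L = 19.634954 × 1033.793923 = 20298.496218

L=1033.794 V=20298.496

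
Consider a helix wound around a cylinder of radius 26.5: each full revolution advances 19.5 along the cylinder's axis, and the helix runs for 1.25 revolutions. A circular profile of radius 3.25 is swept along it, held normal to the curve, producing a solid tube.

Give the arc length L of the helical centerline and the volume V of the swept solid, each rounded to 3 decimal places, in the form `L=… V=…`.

2πR = 2π·26.5 = 166.504411
per-turn = √(166.504411² + 19.5²) = √(27723.7188 + 380.25) = √28103.9688 = 167.642384
L = 1.25 × 167.642384 = 209.552979
V = π·3.25² × L = 33.183072 × 209.552979 = 6953.611689

L=209.553 V=6953.612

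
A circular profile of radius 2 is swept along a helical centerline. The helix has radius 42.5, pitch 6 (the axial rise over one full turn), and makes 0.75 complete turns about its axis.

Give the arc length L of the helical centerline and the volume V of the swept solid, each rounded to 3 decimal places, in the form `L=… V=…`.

L=200.327 V=2517.384

2πR = 2π·42.5 = 267.035376
per-turn = √(267.035376² + 6²) = √(71307.8918 + 36) = √71343.8918 = 267.102774
L = 0.75 × 267.102774 = 200.327080
V = π·2² × L = 12.566371 × 200.327080 = 2517.384336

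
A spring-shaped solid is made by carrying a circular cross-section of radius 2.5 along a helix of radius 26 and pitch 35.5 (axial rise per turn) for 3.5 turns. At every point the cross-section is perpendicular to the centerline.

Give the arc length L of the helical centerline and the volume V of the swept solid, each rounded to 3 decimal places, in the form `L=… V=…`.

L=585.114 V=11488.694

2πR = 2π·26 = 163.362818
per-turn = √(163.362818² + 35.5²) = √(26687.4103 + 1260.25) = √27947.6603 = 167.175537
L = 3.5 × 167.175537 = 585.114381
V = π·2.5² × L = 19.634954 × 585.114381 = 11488.694002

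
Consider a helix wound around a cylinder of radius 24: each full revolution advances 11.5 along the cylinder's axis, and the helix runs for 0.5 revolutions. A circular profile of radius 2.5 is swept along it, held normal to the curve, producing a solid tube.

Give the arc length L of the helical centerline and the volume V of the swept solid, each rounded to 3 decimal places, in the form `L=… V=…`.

L=75.617 V=1484.739

2πR = 2π·24 = 150.796447
per-turn = √(150.796447² + 11.5²) = √(22739.5685 + 132.25) = √22871.8185 = 151.234317
L = 0.5 × 151.234317 = 75.617158
V = π·2.5² × L = 19.634954 × 75.617158 = 1484.739432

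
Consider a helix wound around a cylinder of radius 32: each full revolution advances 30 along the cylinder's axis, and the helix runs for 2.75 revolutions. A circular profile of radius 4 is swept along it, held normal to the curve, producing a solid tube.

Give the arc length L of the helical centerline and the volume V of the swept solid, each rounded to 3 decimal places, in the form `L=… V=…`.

L=559.041 V=28100.478

2πR = 2π·32 = 201.061930
per-turn = √(201.061930² + 30²) = √(40425.8996 + 900) = √41325.8996 = 203.287726
L = 2.75 × 203.287726 = 559.041247
V = π·4² × L = 50.265482 × 559.041247 = 28100.477998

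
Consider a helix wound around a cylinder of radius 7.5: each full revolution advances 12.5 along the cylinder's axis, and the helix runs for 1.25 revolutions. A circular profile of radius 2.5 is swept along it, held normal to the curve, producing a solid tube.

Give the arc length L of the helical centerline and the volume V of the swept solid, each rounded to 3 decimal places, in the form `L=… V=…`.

L=60.942 V=1196.593

2πR = 2π·7.5 = 47.123890
per-turn = √(47.123890² + 12.5²) = √(2220.6610 + 156.25) = √2376.9110 = 48.753574
L = 1.25 × 48.753574 = 60.941968
V = π·2.5² × L = 19.634954 × 60.941968 = 1196.592737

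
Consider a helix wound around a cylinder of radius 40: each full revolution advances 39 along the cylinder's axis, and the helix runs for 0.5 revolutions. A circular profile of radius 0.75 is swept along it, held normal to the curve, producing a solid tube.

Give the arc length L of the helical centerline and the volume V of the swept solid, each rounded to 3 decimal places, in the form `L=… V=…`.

2πR = 2π·40 = 251.327412
per-turn = √(251.327412² + 39²) = √(63165.4682 + 1521) = √64686.4682 = 254.335346
L = 0.5 × 254.335346 = 127.167673
V = π·0.75² × L = 1.767146 × 127.167673 = 224.723828

L=127.168 V=224.724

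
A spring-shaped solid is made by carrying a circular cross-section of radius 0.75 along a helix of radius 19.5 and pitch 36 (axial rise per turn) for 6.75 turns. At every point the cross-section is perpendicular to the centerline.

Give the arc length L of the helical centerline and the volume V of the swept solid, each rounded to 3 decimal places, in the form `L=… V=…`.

2πR = 2π·19.5 = 122.522113
per-turn = √(122.522113² + 36²) = √(15011.6683 + 1296) = √16307.6683 = 127.701481
L = 6.75 × 127.701481 = 861.984998
V = π·0.75² × L = 1.767146 × 861.984998 = 1523.253227

L=861.985 V=1523.253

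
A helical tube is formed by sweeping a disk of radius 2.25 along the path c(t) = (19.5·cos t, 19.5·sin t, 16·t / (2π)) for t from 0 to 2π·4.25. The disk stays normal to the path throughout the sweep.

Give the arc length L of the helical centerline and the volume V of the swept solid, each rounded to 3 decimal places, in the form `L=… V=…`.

2πR = 2π·19.5 = 122.522113
per-turn = √(122.522113² + 16²) = √(15011.6683 + 256) = √15267.6683 = 123.562406
L = 4.25 × 123.562406 = 525.140228
V = π·2.25² × L = 15.904313 × 525.140228 = 8351.994447

L=525.140 V=8351.994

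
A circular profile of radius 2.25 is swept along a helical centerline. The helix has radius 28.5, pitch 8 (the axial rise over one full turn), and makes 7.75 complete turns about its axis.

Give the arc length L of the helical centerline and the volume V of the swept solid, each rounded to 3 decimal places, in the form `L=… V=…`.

2πR = 2π·28.5 = 179.070781
per-turn = √(179.070781² + 8²) = √(32066.3447 + 64) = √32130.3447 = 179.249392
L = 7.75 × 179.249392 = 1389.182792
V = π·2.25² × L = 15.904313 × 1389.182792 = 22093.997666

L=1389.183 V=22093.998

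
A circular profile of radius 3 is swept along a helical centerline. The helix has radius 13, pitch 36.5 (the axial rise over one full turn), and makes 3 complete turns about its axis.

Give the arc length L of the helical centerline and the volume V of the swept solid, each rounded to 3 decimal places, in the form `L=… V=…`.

2πR = 2π·13 = 81.681409
per-turn = √(81.681409² + 36.5²) = √(6671.8526 + 1332.25) = √8004.1026 = 89.465650
L = 3 × 89.465650 = 268.396951
V = π·3² × L = 28.274334 × 268.396951 = 7588.744999

L=268.397 V=7588.745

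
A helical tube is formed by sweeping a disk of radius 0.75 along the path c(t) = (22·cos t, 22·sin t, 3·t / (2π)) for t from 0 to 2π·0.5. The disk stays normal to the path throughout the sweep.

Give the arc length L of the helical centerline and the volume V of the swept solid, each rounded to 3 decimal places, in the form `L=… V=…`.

L=69.131 V=122.165

2πR = 2π·22 = 138.230077
per-turn = √(138.230077² + 3²) = √(19107.5541 + 9) = √19116.5541 = 138.262627
L = 0.5 × 138.262627 = 69.131314
V = π·0.75² × L = 1.767146 × 69.131314 = 122.165115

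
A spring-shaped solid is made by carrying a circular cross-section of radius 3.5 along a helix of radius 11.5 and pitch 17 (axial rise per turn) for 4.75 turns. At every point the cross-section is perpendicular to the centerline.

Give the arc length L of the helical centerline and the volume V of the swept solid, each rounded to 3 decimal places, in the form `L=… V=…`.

2πR = 2π·11.5 = 72.256631
per-turn = √(72.256631² + 17²) = √(5221.0207 + 289) = √5510.0207 = 74.229514
L = 4.75 × 74.229514 = 352.590191
V = π·3.5² × L = 38.484510 × 352.590191 = 13569.260728

L=352.590 V=13569.261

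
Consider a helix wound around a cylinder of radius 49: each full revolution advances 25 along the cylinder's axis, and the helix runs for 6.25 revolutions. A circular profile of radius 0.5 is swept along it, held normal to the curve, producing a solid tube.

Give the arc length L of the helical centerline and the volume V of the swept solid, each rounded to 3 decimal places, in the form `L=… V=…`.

L=1930.559 V=1516.257

2πR = 2π·49 = 307.876080
per-turn = √(307.876080² + 25²) = √(94787.6807 + 625) = √95412.6807 = 308.889431
L = 6.25 × 308.889431 = 1930.558945
V = π·0.5² × L = 0.785398 × 1930.558945 = 1516.257449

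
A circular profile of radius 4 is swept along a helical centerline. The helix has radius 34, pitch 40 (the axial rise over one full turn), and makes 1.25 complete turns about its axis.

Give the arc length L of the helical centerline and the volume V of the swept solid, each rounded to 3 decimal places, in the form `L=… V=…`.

2πR = 2π·34 = 213.628300
per-turn = √(213.628300² + 40²) = √(45637.0508 + 1600) = √47237.0508 = 217.340863
L = 1.25 × 217.340863 = 271.676079
V = π·4² × L = 50.265482 × 271.676079 = 13655.929174

L=271.676 V=13655.929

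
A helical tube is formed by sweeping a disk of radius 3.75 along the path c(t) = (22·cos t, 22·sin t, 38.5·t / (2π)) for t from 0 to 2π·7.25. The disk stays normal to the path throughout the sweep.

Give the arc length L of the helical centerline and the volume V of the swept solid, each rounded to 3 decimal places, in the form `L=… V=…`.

L=1040.313 V=45959.630

2πR = 2π·22 = 138.230077
per-turn = √(138.230077² + 38.5²) = √(19107.5541 + 1482.25) = √20589.8041 = 143.491478
L = 7.25 × 143.491478 = 1040.313212
V = π·3.75² × L = 44.178647 × 1040.313212 = 45959.629842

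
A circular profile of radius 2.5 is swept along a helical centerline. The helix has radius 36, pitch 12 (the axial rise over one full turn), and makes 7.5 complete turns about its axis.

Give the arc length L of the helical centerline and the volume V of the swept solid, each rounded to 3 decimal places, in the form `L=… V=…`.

L=1698.846 V=33356.757

2πR = 2π·36 = 226.194671
per-turn = √(226.194671² + 12²) = √(51164.0292 + 144) = √51308.0292 = 226.512757
L = 7.5 × 226.512757 = 1698.845680
V = π·2.5² × L = 19.634954 × 1698.845680 = 33356.756918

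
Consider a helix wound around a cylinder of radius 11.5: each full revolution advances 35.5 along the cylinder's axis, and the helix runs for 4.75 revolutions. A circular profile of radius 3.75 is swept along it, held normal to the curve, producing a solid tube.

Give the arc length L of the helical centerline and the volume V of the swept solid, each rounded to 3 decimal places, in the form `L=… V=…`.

2πR = 2π·11.5 = 72.256631
per-turn = √(72.256631² + 35.5²) = √(5221.0207 + 1260.25) = √6481.2707 = 80.506340
L = 4.75 × 80.506340 = 382.405113
V = π·3.75² × L = 44.178647 × 382.405113 = 16894.140401

L=382.405 V=16894.140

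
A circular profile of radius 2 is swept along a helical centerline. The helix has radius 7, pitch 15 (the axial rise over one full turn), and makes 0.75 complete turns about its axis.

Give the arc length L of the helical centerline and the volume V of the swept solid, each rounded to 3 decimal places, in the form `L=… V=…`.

2πR = 2π·7 = 43.982297
per-turn = √(43.982297² + 15²) = √(1934.4425 + 225) = √2159.4425 = 46.469802
L = 0.75 × 46.469802 = 34.852351
V = π·2² × L = 12.566371 × 34.852351 = 437.967562

L=34.852 V=437.968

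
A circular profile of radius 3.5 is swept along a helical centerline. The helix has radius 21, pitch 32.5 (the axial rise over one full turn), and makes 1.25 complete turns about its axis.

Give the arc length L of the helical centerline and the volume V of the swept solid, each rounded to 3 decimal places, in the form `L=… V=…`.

L=169.863 V=6537.100

2πR = 2π·21 = 131.946891
per-turn = √(131.946891² + 32.5²) = √(17409.9822 + 1056.25) = √18466.2322 = 135.890515
L = 1.25 × 135.890515 = 169.863144
V = π·3.5² × L = 38.484510 × 169.863144 = 6537.099872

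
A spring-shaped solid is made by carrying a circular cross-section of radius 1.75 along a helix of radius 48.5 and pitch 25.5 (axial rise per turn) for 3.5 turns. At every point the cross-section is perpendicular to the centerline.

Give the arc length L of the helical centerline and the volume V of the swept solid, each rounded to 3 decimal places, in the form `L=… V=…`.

2πR = 2π·48.5 = 304.734487
per-turn = √(304.734487² + 25.5²) = √(92863.1078 + 650.25) = √93513.3578 = 305.799539
L = 3.5 × 305.799539 = 1070.298385
V = π·1.75² × L = 9.621128 × 1070.298385 = 10297.477228

L=1070.298 V=10297.477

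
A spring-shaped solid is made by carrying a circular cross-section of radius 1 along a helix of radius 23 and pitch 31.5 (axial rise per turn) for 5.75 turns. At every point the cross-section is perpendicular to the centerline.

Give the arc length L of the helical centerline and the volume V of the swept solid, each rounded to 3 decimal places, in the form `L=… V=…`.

L=850.462 V=2671.806

2πR = 2π·23 = 144.513262
per-turn = √(144.513262² + 31.5²) = √(20884.0829 + 992.25) = √21876.3329 = 147.906501
L = 5.75 × 147.906501 = 850.462378
V = π·1² × L = 3.141593 × 850.462378 = 2671.806360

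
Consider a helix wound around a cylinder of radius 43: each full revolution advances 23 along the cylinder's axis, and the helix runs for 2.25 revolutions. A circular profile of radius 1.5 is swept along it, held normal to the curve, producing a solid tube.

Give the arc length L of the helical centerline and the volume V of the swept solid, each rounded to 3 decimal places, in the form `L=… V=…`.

2πR = 2π·43 = 270.176968
per-turn = √(270.176968² + 23²) = √(72995.5942 + 529) = √73524.5942 = 271.154189
L = 2.25 × 271.154189 = 610.096925
V = π·1.5² × L = 7.068583 × 610.096925 = 4312.521039

L=610.097 V=4312.521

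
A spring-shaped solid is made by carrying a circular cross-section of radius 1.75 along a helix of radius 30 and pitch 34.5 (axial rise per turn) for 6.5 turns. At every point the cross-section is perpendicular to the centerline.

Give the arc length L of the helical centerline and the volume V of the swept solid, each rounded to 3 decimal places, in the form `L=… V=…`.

2πR = 2π·30 = 188.495559
per-turn = √(188.495559² + 34.5²) = √(35530.5758 + 1190.25) = √36720.8258 = 191.626788
L = 6.5 × 191.626788 = 1245.574121
V = π·1.75² × L = 9.621128 × 1245.574121 = 11983.827435

L=1245.574 V=11983.827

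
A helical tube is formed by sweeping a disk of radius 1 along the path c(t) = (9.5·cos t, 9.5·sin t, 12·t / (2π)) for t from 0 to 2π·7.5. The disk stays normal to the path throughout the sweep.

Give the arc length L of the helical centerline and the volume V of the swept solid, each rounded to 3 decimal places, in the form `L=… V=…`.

2πR = 2π·9.5 = 59.690260
per-turn = √(59.690260² + 12²) = √(3562.9272 + 144) = √3706.9272 = 60.884540
L = 7.5 × 60.884540 = 456.634049
V = π·1² × L = 3.141593 × 456.634049 = 1434.558173

L=456.634 V=1434.558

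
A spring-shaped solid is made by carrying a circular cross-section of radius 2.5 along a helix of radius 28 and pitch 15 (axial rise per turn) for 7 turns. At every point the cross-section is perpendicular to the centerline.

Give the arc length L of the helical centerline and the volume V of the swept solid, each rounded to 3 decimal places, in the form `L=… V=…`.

2πR = 2π·28 = 175.929189
per-turn = √(175.929189² + 15²) = √(30951.0794 + 225) = √31176.0794 = 176.567492
L = 7 × 176.567492 = 1235.972447
V = π·2.5² × L = 19.634954 × 1235.972447 = 24268.262255

L=1235.972 V=24268.262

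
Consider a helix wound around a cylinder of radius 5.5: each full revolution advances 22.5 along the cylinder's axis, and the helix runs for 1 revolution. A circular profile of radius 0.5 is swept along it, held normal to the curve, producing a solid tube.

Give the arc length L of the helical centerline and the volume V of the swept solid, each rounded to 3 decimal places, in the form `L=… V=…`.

L=41.237 V=32.387

2πR = 2π·5.5 = 34.557519
per-turn = √(34.557519² + 22.5²) = √(1194.2221 + 506.25) = √1700.4721 = 41.236781
L = 1 × 41.236781 = 41.236781
V = π·0.5² × L = 0.785398 × 41.236781 = 32.387292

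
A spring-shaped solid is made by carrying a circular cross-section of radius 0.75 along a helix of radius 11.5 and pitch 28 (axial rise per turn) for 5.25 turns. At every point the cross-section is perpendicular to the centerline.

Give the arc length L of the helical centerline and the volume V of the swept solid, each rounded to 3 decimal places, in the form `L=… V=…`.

2πR = 2π·11.5 = 72.256631
per-turn = √(72.256631² + 28²) = √(5221.0207 + 784) = √6005.0207 = 77.492069
L = 5.25 × 77.492069 = 406.833361
V = π·0.75² × L = 1.767146 × 406.833361 = 718.933893

L=406.833 V=718.934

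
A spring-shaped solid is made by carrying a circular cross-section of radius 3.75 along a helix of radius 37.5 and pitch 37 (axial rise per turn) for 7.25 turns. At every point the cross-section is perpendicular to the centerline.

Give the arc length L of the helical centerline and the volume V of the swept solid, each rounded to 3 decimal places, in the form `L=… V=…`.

L=1729.175 V=76392.601

2πR = 2π·37.5 = 235.619449
per-turn = √(235.619449² + 37²) = √(55516.5248 + 1369) = √56885.5248 = 238.506865
L = 7.25 × 238.506865 = 1729.174773
V = π·3.75² × L = 44.178647 × 1729.174773 = 76392.601356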